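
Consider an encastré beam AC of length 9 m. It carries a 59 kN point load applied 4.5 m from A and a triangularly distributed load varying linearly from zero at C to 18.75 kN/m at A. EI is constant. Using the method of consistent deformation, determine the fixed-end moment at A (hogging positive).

M_A = 142.3 kN·m

Take the two fixed-end moments M_A, M_C as redundants; the released structure is the simple span AC.
End rotations of the released simple span under the applied load (×1/EI):
  at A: point load 59 at a = 4.5: Pab(L + b)/(6LEI) = 298.7/EI
  at C: point load 59 at a = 4.5: Pab(L + a)/(6LEI) = 298.7/EI
  at A: triangular load, peak 18.75: w₀L³/(45EI) = 303.8/EI
  at C: triangular load, peak 18.75: 7w₀L³/(360EI) = 265.8/EI
  θ_A0 = 602.4/EI,  θ_C0 = 564.5/EI
Flexibility coefficients: a unit moment at one end gives L/(3EI) there and L/(6EI) at the far end, so f₁₁ = f₂₂ = 3/EI and f₁₂ = f₂₁ = 1.5/EI.
Compatibility — zero rotation at each built-in end:
  3 M_A + 1.5 M_C = 602.4
  1.5 M_A + 3 M_C = 564.5
Solving the pair gives M_A = 142.3 kN·m and M_C = 117 kN·m (hogging).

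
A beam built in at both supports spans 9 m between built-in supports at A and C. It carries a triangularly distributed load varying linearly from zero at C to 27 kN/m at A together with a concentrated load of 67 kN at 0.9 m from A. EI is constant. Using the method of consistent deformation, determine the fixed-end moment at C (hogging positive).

M_C = 78.33 kN·m

Take the two fixed-end moments M_A, M_C as redundants; the released structure is the simple span AC.
On the primary (simply-supported) span, the end slopes from the loading are:
  at A: triangular load, peak 27: w₀L³/(45EI) = 437.4/EI
  at C: triangular load, peak 27: 7w₀L³/(360EI) = 382.7/EI
  at A: point load 67 at a = 0.9: Pab(L + b)/(6LEI) = 154.7/EI
  at C: point load 67 at a = 0.9: Pab(L + a)/(6LEI) = 89.55/EI
  θ_A0 = 592.1/EI,  θ_C0 = 472.3/EI
Flexibility coefficients: a unit moment at one end gives L/(3EI) there and L/(6EI) at the far end, so f₁₁ = f₂₂ = 3/EI and f₁₂ = f₂₁ = 1.5/EI.
Compatibility — zero rotation at each built-in end:
  3 M_A + 1.5 M_C = 592.1
  1.5 M_A + 3 M_C = 472.3
Solving the pair gives M_A = 158.2 kN·m and M_C = 78.33 kN·m (hogging).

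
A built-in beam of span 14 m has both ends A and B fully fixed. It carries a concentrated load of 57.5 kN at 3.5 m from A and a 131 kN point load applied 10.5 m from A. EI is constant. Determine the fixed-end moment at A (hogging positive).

M_A = 199.2 kN·m

Take the two fixed-end moments M_A, M_B as redundants; the released structure is the simple span AB.
End rotations of the released simple span under the applied load (×1/EI):
  at A: point load 57.5 at a = 3.5: Pab(L + b)/(6LEI) = 616.3/EI
  at B: point load 57.5 at a = 3.5: Pab(L + a)/(6LEI) = 440.2/EI
  at A: point load 131 at a = 10.5: Pab(L + b)/(6LEI) = 1003/EI
  at B: point load 131 at a = 10.5: Pab(L + a)/(6LEI) = 1404/EI
  θ_A0 = 1619/EI,  θ_B0 = 1844/EI
Flexibility coefficients: a unit moment at one end gives L/(3EI) there and L/(6EI) at the far end, so f₁₁ = f₂₂ = 4.667/EI and f₁₂ = f₂₁ = 2.333/EI.
Compatibility — zero rotation at each built-in end:
  4.667 M_A + 2.333 M_B = 1619
  2.333 M_A + 4.667 M_B = 1844
Solving the pair gives M_A = 199.2 kN·m and M_B = 295.6 kN·m (hogging).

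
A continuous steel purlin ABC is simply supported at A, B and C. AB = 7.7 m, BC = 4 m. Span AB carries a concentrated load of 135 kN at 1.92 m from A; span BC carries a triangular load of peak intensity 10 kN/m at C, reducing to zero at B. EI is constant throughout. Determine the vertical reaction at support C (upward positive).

R_C = -7.462 kN

Insert a hinge at B; M_B is the redundant, and each span becomes simply supported.
End slopes at the hinge B, treating each span as simply supported:
  span AB: point load 135 at a = 1.92: Pab(L + a)/(6LEI) = 312/EI
  span BC: triangular load, peak 10: 7w₀L³/(360EI) = 12.44/EI
  relative rotation θ_0 = (312 + 12.44)/EI = 324.4/EI
A unit hogging moment at B produces rotation L₁/(3EI) + L₂/(3EI) = 3.9/EI.
Compatibility: M_B·(L₁+L₂)/(3EI) = θ_0, giving M_B = 83.18 kN·m (hogging).
Span BC, ΣM about C: R_B^{BC}·4 = 26.67 + 83.18, so R_B^{BC} = 27.46 kN and R_C = 20 − 27.46 = -7.462 kN.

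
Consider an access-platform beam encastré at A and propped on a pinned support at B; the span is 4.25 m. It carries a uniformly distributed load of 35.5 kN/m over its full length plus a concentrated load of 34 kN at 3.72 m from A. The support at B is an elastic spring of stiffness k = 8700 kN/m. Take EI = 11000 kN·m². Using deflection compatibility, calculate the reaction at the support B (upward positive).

R_B = 80.28 kN

Take the reaction at B as the redundant and release it; the primary structure is a cantilever fixed at A.
Primary-structure tip deflection at B by superposition:
  UDL 35.5: wL⁴/(8EI) = 1448/EI
  point load 34 at a = 3.72: Pa²(3L − a)/(6EI) = 708.1/EI
  δ_0 = 2156/EI
Flexibility coefficient — unit upward force at B: δ_{BB} = L³/(3EI) = 25.59/EI.
With EI = 11000 kN·m²: δ_0 = 0.19599 m and δ_{BB} = 0.002326 m/kN.
Compatibility — the spring shortens by R_B/k under the reaction it provides: δ_0 − R_B·δ_{BB} = R_B/k. With 1/k = 0.000115 m/kN, R_B = δ_0 / (δ_{BB} + 1/k) = 0.19599 / (0.002326 + 0.000115) = 80.28 kN.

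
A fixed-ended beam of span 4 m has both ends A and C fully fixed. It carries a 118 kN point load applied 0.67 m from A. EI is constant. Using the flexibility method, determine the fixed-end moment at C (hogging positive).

M_C = 11.02 kN·m

Release both end moments; the primary structure is a simply-supported span AC with redundants M_A and M_C.
On the primary (simply-supported) span, the end slopes from the loading are:
  at A: point load 118 at a = 0.67: Pab(L + b)/(6LEI) = 80.41/EI
  at C: point load 118 at a = 0.67: Pab(L + a)/(6LEI) = 51.23/EI
  θ_A0 = 80.41/EI,  θ_C0 = 51.23/EI
Flexibility coefficients: a unit moment at one end gives L/(3EI) there and L/(6EI) at the far end, so f₁₁ = f₂₂ = 1.333/EI and f₁₂ = f₂₁ = 0.6667/EI.
Compatibility — zero rotation at each built-in end:
  1.333 M_A + 0.6667 M_C = 80.41
  0.6667 M_A + 1.333 M_C = 51.23
Solving the pair gives M_A = 54.79 kN·m and M_C = 11.02 kN·m (hogging).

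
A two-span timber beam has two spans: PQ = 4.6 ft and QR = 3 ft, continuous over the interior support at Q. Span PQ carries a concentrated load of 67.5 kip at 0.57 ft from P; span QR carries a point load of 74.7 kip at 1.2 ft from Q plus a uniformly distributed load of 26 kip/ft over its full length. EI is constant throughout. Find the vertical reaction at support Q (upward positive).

R_Q = 114.2 kip

Take M_Q as the redundant. Released structure: two simple spans PQ and QR with a hinge at Q.
Discontinuity in slope at Q on the released structure — sum the simple-span end rotations:
  span PQ: point load 67.5 at a = 0.57: Pab(L + a)/(6LEI) = 29.04/EI
  span QR: point load 74.7 at a = 1.2: Pab(L + b)/(6LEI) = 43.03/EI
  span QR: UDL 26: wL³/(24EI) = 29.25/EI
  relative rotation θ_0 = (29.04 + 72.28)/EI = 101.3/EI
A unit hogging moment at Q produces rotation L₁/(3EI) + L₂/(3EI) = 2.533/EI.
Compatibility: M_Q·(L₁+L₂)/(3EI) = θ_0, giving M_Q = 40 kip·ft (hogging).
Span PQ, ΣM about P with M_Q applied at Q: R_Q^{PQ}·4.6 = 38.48 + 40, so R_Q^{PQ} = 17.06 kip and R_P = 67.5 − 17.06 = 50.44 kip.
Span QR, ΣM about R: R_Q^{QR}·3 = 251.5 + 40, so R_Q^{QR} = 97.15 kip and R_R = 152.7 − 97.15 = 55.55 kip.
R_Q = 17.06 + 97.15 = 114.2 kip.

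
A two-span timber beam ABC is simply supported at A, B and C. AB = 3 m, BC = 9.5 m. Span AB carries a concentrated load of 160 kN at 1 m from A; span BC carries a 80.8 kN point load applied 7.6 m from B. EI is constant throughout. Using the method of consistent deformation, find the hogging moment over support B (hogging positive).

Insert a hinge at B; M_B is the redundant, and each span becomes simply supported.
Discontinuity in slope at B on the released structure — sum the simple-span end rotations:
  span AB: point load 160 at a = 1: Pab(L + a)/(6LEI) = 71.11/EI
  span BC: point load 80.8 at a = 7.6: Pab(L + b)/(6LEI) = 233.4/EI
  relative rotation θ_0 = (71.11 + 233.4)/EI = 304.5/EI
A unit hogging moment at B produces rotation L₁/(3EI) + L₂/(3EI) = 4.167/EI.
Slope continuity at B: θ_0 = M_B·4.167/EI, so M_B = 304.5/4.167 = 73.07 kN·m (hogging).

M_B = 73.07 kN·m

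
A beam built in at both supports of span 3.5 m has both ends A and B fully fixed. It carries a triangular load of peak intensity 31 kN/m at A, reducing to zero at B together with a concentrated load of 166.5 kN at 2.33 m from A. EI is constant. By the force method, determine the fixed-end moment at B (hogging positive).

M_B = 98.99 kN·m

Release both end moments; the primary structure is a simply-supported span AB with redundants M_A and M_B.
On the primary (simply-supported) span, the end slopes from the loading are:
  at A: triangular load, peak 31: w₀L³/(45EI) = 29.54/EI
  at B: triangular load, peak 31: 7w₀L³/(360EI) = 25.84/EI
  at A: point load 166.5 at a = 2.33: Pab(L + b)/(6LEI) = 100.9/EI
  at B: point load 166.5 at a = 2.33: Pab(L + a)/(6LEI) = 126/EI
  θ_A0 = 130.5/EI,  θ_B0 = 151.9/EI
Flexibility coefficients: a unit moment at one end gives L/(3EI) there and L/(6EI) at the far end, so f₁₁ = f₂₂ = 1.167/EI and f₁₂ = f₂₁ = 0.5833/EI.
Compatibility — zero rotation at each built-in end:
  1.167 M_A + 0.5833 M_B = 130.5
  0.5833 M_A + 1.167 M_B = 151.9
Solving the pair gives M_A = 62.34 kN·m and M_B = 98.99 kN·m (hogging).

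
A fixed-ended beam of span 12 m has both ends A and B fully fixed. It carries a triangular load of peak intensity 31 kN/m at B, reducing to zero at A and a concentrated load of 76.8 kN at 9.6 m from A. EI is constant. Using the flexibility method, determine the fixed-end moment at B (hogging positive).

Take the two fixed-end moments M_A, M_B as redundants; the released structure is the simple span AB.
Simple-span end rotations at A and B under the given loads:
  at A: triangular load, peak 31: 7w₀L³/(360EI) = 1042/EI
  at B: triangular load, peak 31: w₀L³/(45EI) = 1190/EI
  at A: point load 76.8 at a = 9.6: Pab(L + b)/(6LEI) = 353.9/EI
  at B: point load 76.8 at a = 9.6: Pab(L + a)/(6LEI) = 530.8/EI
  θ_A0 = 1395/EI,  θ_B0 = 1721/EI
Flexibility coefficients: a unit moment at one end gives L/(3EI) there and L/(6EI) at the far end, so f₁₁ = f₂₂ = 4/EI and f₁₂ = f₂₁ = 2/EI.
Compatibility — zero rotation at each built-in end:
  4 M_A + 2 M_B = 1395
  2 M_A + 4 M_B = 1721
Solving the pair gives M_A = 178.3 kN·m and M_B = 341.2 kN·m (hogging).

M_B = 341.2 kN·m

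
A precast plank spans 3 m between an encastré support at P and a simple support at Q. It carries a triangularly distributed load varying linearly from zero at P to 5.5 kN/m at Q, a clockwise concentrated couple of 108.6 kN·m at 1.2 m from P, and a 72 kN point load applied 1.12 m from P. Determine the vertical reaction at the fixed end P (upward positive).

Remove the prop at Q; the released (primary) structure is a cantilever built in at P.
Free-end deflection of the primary structure under the applied loading (downward +):
  triangular load, peak 5.5 at the free end: 11w₀L⁴/(120EI) = 40.84/EI
  clockwise couple 108.6 at a = 1.2: M₀a(2L − a)/(2EI) = 312.8/EI
  point load 72 at a = 1.12: Pa²(3L − a)/(6EI) = 118.6/EI
  δ_0 = 472.2/EI
Flexibility coefficient — unit upward force at Q: δ_{QQ} = L³/(3EI) = 9/EI.
The prop prevents deflection at Q: R_Q = δ_0/δ_{QQ} = 472.2/9 = 52.47 kN.
Vertical equilibrium: R_P = ΣP − R_Q = 80.25 − 52.47 = 27.78 kN.

R_P = 27.78 kN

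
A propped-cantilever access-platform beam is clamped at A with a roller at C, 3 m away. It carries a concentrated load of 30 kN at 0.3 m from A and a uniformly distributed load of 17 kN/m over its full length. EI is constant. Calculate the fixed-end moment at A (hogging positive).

Take the reaction at C as the redundant and release it; the primary structure is a cantilever fixed at A.
Deflection at C on the released cantilever, summing each load's contribution:
  point load 30 at a = 0.3: Pa²(3L − a)/(6EI) = 3.915/EI
  UDL 17: wL⁴/(8EI) = 172.1/EI
  δ_0 = 176/EI
Flexibility coefficient — unit upward force at C: δ_{CC} = L³/(3EI) = 9/EI.
Compatibility at C: δ_0 − R_C·δ_{CC} = 0, so R_C = 176/9 = 19.56 kN.
Moment equilibrium about A: M_A = Σ(load moments about A) − R_C·L = 85.5 − 19.56×3 = 26.82 kN·m.

M_A = 26.82 kN·m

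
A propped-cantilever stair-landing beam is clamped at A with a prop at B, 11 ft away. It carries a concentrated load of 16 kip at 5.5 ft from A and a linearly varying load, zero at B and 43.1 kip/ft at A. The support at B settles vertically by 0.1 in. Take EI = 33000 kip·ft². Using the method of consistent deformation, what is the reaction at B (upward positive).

Release the roller at B. Primary structure: cantilever fixed at A.
Free-end deflection of the primary structure under the applied loading (downward +):
  point load 16 at a = 5.5: Pa²(3L − a)/(6EI) = 2218/EI
  triangular load, peak 43.1 at the fixed end: w₀L⁴/(30EI) = 21034/EI
  δ_0 = 23253/EI
Tip deflection under a unit load at B: L³/(3EI) = 443.7/EI.
With EI = 33000 kip·ft²: δ_0 = 0.70462 ft and δ_{BB} = 0.013444 ft/kip.
Compatibility — the beam at B must follow the support down by 0.008333 ft: δ_0 − R_B·δ_{BB} = 0.008333, so R_B = (0.70462 − 0.008333)/0.013444 = 51.79 kip.

R_B = 51.79 kip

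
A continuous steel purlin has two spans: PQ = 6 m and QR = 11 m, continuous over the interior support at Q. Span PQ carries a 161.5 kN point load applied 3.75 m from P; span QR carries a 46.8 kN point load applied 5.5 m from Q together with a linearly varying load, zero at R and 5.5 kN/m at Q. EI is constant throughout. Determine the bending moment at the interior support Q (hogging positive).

Take M_Q as the redundant. Released structure: two simple spans PQ and QR with a hinge at Q.
Discontinuity in slope at Q on the released structure — sum the simple-span end rotations:
  span PQ: point load 161.5 at a = 3.75: Pab(L + a)/(6LEI) = 369.1/EI
  span QR: point load 46.8 at a = 5.5: Pab(L + b)/(6LEI) = 353.9/EI
  span QR: triangular load, peak 5.5: w₀L³/(45EI) = 162.7/EI
  relative rotation θ_0 = (369.1 + 516.6)/EI = 885.7/EI
A unit hogging moment at Q produces rotation L₁/(3EI) + L₂/(3EI) = 5.667/EI.
Compatibility: M_Q·(L₁+L₂)/(3EI) = θ_0, giving M_Q = 156.3 kN·m (hogging).

M_Q = 156.3 kN·m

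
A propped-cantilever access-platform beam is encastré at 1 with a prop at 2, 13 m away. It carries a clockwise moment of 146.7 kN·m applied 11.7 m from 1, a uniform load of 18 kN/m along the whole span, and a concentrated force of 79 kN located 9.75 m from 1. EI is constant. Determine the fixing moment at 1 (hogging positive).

Release the roller at 2. Primary structure: cantilever fixed at 1.
Deflection at 2 on the released cantilever, summing each load's contribution:
  clockwise couple 146.7 at a = 11.7: M₀a(2L − a)/(2EI) = 12272/EI
  UDL 18: wL⁴/(8EI) = 64262/EI
  point load 79 at a = 9.75: Pa²(3L − a)/(6EI) = 36611/EI
  δ_0 = 113145/EI
Flexibility coefficient — unit upward force at 2: δ_{22} = L³/(3EI) = 732.3/EI.
Compatibility at 2: δ_0 − R_2·δ_{22} = 0, so R_2 = 113145/732.3 = 154.5 kN.
Moment equilibrium about 1: M_1 = Σ(load moments about 1) − R_2·L = 2438 − 154.5×13 = 429.5 kN·m.

M_1 = 429.5 kN·m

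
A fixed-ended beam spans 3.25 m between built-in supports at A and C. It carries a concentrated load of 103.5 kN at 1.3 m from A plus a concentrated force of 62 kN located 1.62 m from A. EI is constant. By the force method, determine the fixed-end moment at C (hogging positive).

M_C = 57.4 kN·m

Take the two fixed-end moments M_A, M_C as redundants; the released structure is the simple span AC.
Simple-span end rotations at A and C under the given loads:
  at A: point load 103.5 at a = 1.3: Pab(L + b)/(6LEI) = 69.97/EI
  at C: point load 103.5 at a = 1.3: Pab(L + a)/(6LEI) = 61.22/EI
  at A: point load 62 at a = 1.62: Pab(L + b)/(6LEI) = 40.97/EI
  at C: point load 62 at a = 1.62: Pab(L + a)/(6LEI) = 40.89/EI
  θ_A0 = 110.9/EI,  θ_C0 = 102.1/EI
Flexibility coefficients: a unit moment at one end gives L/(3EI) there and L/(6EI) at the far end, so f₁₁ = f₂₂ = 1.083/EI and f₁₂ = f₂₁ = 0.5417/EI.
Compatibility — zero rotation at each built-in end:
  1.083 M_A + 0.5417 M_C = 110.9
  0.5417 M_A + 1.083 M_C = 102.1
Solving the pair gives M_A = 73.7 kN·m and M_C = 57.4 kN·m (hogging).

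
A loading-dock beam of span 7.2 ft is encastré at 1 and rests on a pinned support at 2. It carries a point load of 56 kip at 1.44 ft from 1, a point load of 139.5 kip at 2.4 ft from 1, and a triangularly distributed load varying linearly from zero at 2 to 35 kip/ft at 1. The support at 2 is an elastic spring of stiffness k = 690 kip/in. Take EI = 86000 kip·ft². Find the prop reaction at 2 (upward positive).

Take the reaction at 2 as the redundant and release it; the primary structure is a cantilever fixed at 1.
Deflection at 2 on the released cantilever, summing each load's contribution:
  point load 56 at a = 1.44: Pa²(3L − a)/(6EI) = 390.2/EI
  point load 139.5 at a = 2.4: Pa²(3L − a)/(6EI) = 2571/EI
  triangular load, peak 35 at the fixed end: w₀L⁴/(30EI) = 3135/EI
  δ_0 = 6097/EI
Tip deflection under a unit load at 2: L³/(3EI) = 124.4/EI.
With EI = 86000 kip·ft²: δ_0 = 0.070892 ft and δ_{22} = 0.001447 ft/kip.
Compatibility — the spring shortens by R_2/k under the reaction it provides: δ_0 − R_2·δ_{22} = R_2/k. With 1/k = 1/(690×12) ft/kip = 0.000121 ft/kip, R_2 = δ_0 / (δ_{22} + 1/k) = 0.070892 / (0.001447 + 0.000121) = 45.23 kip.

R_2 = 45.23 kip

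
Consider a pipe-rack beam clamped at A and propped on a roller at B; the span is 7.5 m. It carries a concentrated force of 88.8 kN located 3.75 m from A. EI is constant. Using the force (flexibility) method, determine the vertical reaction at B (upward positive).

Remove the prop at B; the released (primary) structure is a cantilever built in at A.
Deflection at B on the released cantilever, summing each load's contribution:
  point load 88.8 at a = 3.75: Pa²(3L − a)/(6EI) = 3902/EI
Flexibility coefficient — unit upward force at B: δ_{BB} = L³/(3EI) = 140.6/EI.
Compatibility at B: δ_0 − R_B·δ_{BB} = 0, so R_B = 3902/140.6 = 27.75 kN.

R_B = 27.75 kN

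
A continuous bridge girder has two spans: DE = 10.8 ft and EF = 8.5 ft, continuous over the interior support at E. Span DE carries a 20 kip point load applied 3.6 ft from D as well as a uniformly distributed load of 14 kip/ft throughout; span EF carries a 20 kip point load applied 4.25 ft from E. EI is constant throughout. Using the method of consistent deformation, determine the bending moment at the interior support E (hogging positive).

M_E = 146.2 kip·ft

Release continuity at E by inserting a hinge; the redundant is the internal moment M_E. The primary structure is two simply-supported spans DE and EF.
End slopes at the hinge E, treating each span as simply supported:
  span DE: point load 20 at a = 3.6: Pab(L + a)/(6LEI) = 115.2/EI
  span DE: UDL 14: wL³/(24EI) = 734.8/EI
  span EF: point load 20 at a = 4.25: Pab(L + b)/(6LEI) = 90.31/EI
  relative rotation θ_0 = (850 + 90.31)/EI = 940.3/EI
A unit hogging moment at E produces rotation L₁/(3EI) + L₂/(3EI) = 6.433/EI.
Slope continuity at E: θ_0 = M_E·6.433/EI, so M_E = 940.3/6.433 = 146.2 kip·ft (hogging).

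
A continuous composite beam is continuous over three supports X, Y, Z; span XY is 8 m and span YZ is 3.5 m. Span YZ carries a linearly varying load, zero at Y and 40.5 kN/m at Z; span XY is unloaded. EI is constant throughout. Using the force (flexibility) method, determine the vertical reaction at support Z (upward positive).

R_Z = 44.73 kN

Release continuity at Y by inserting a hinge; the redundant is the internal moment M_Y. The primary structure is two simply-supported spans XY and YZ.
End slopes at the hinge Y, treating each span as simply supported:
  span YZ: triangular load, peak 40.5: 7w₀L³/(360EI) = 33.76/EI
  relative rotation θ_0 = (0 + 33.76)/EI = 33.76/EI
A unit hogging moment at Y produces rotation L₁/(3EI) + L₂/(3EI) = 3.833/EI.
Compatibility: M_Y·(L₁+L₂)/(3EI) = θ_0, giving M_Y = 8.808 kN·m (hogging).
Span YZ, ΣM about Z: R_Y^{YZ}·3.5 = 82.69 + 8.808, so R_Y^{YZ} = 26.14 kN and R_Z = 70.88 − 26.14 = 44.73 kN.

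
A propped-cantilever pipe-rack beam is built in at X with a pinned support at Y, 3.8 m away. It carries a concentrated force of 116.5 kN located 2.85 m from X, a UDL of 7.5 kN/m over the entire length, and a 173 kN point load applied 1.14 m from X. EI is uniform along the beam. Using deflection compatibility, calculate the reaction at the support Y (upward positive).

R_Y = 105.4 kN

Choose R_Y as the redundant. The primary structure is the cantilever fixed at X.
Free-end deflection of the primary structure under the applied loading (downward +):
  point load 116.5 at a = 2.85: Pa²(3L − a)/(6EI) = 1348/EI
  UDL 7.5: wL⁴/(8EI) = 195.5/EI
  point load 173 at a = 1.14: Pa²(3L − a)/(6EI) = 384.5/EI
  δ_0 = 1928/EI
Flexibility coefficient — unit upward force at Y: δ_{YY} = L³/(3EI) = 18.29/EI.
Compatibility at Y: δ_0 − R_Y·δ_{YY} = 0, so R_Y = 1928/18.29 = 105.4 kN.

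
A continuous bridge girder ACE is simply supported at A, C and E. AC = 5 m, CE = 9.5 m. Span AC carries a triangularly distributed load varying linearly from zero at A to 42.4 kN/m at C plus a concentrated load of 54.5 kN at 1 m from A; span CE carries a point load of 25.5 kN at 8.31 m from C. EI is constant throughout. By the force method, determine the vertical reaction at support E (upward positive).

R_E = 17.76 kN

Insert a hinge at C; M_C is the redundant, and each span becomes simply supported.
End slopes at the hinge C, treating each span as simply supported:
  span AC: triangular load, peak 42.4: w₀L³/(45EI) = 117.8/EI
  span AC: point load 54.5 at a = 1: Pab(L + a)/(6LEI) = 43.6/EI
  span CE: point load 25.5 at a = 8.31: Pab(L + b)/(6LEI) = 47.29/EI
  relative rotation θ_0 = (161.4 + 47.29)/EI = 208.7/EI
A unit hogging moment at C produces rotation L₁/(3EI) + L₂/(3EI) = 4.833/EI.
Compatibility: M_C·(L₁+L₂)/(3EI) = θ_0, giving M_C = 43.17 kN·m (hogging).
Span CE, ΣM about E: R_C^{CE}·9.5 = 30.34 + 43.17, so R_C^{CE} = 7.739 kN and R_E = 25.5 − 7.739 = 17.76 kN.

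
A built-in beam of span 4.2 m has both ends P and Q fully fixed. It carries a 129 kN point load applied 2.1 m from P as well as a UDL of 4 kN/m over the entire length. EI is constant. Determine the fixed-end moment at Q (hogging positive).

Release both end moments; the primary structure is a simply-supported span PQ with redundants M_P and M_Q.
On the primary (simply-supported) span, the end slopes from the loading are:
  at P: point load 129 at a = 2.1: Pab(L + b)/(6LEI) = 142.2/EI
  at Q: point load 129 at a = 2.1: Pab(L + a)/(6LEI) = 142.2/EI
  at P: UDL 4: wL³/(24EI) = 12.35/EI
  at Q: UDL 4: wL³/(24EI) = 12.35/EI
  θ_P0 = 154.6/EI,  θ_Q0 = 154.6/EI
Flexibility coefficients: a unit moment at one end gives L/(3EI) there and L/(6EI) at the far end, so f₁₁ = f₂₂ = 1.4/EI and f₁₂ = f₂₁ = 0.7/EI.
Compatibility — zero rotation at each built-in end:
  1.4 M_P + 0.7 M_Q = 154.6
  0.7 M_P + 1.4 M_Q = 154.6
Solving the pair gives M_P = 73.61 kN·m and M_Q = 73.61 kN·m (hogging).

M_Q = 73.61 kN·m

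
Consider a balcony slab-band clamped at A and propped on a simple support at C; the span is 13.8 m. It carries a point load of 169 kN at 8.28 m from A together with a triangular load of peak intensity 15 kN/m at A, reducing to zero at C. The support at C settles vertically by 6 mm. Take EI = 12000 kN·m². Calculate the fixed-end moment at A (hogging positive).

M_A = 583.4 kN·m

Take the reaction at C as the redundant and release it; the primary structure is a cantilever fixed at A.
Primary-structure tip deflection at C by superposition:
  point load 169 at a = 8.28: Pa²(3L − a)/(6EI) = 63957/EI
  triangular load, peak 15 at the fixed end: w₀L⁴/(30EI) = 18134/EI
  δ_0 = 82090/EI
Flexibility coefficient — unit upward force at C: δ_{CC} = L³/(3EI) = 876/EI.
With EI = 12000 kN·m²: δ_0 = 6.8409 m and δ_{CC} = 0.073002 m/kN.
Compatibility — the beam at C must follow the support down by 0.006 m: δ_0 − R_C·δ_{CC} = 0.006, so R_C = (6.8409 − 0.006)/0.073002 = 93.63 kN.
Moment equilibrium about A: M_A = Σ(load moments about A) − R_C·L = 1875 − 93.63×13.8 = 583.4 kN·m.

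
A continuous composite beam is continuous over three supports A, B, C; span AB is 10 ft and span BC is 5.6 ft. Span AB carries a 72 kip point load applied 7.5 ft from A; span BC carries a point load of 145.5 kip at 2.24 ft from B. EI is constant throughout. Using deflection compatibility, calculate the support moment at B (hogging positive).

M_B = 131.9 kip·ft

Release continuity at B by inserting a hinge; the redundant is the internal moment M_B. The primary structure is two simply-supported spans AB and BC.
Discontinuity in slope at B on the released structure — sum the simple-span end rotations:
  span AB: point load 72 at a = 7.5: Pab(L + a)/(6LEI) = 393.8/EI
  span BC: point load 145.5 at a = 2.24: Pab(L + b)/(6LEI) = 292/EI
  relative rotation θ_0 = (393.8 + 292)/EI = 685.8/EI
A unit hogging moment at B produces rotation L₁/(3EI) + L₂/(3EI) = 5.2/EI.
Compatibility: M_B·(L₁+L₂)/(3EI) = θ_0, giving M_B = 131.9 kip·ft (hogging).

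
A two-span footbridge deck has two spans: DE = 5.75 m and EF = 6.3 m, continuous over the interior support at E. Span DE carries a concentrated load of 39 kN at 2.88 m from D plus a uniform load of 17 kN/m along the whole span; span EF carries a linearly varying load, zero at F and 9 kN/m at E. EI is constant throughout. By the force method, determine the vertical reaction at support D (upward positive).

Release continuity at E by inserting a hinge; the redundant is the internal moment M_E. The primary structure is two simply-supported spans DE and EF.
Rotations at E on the released spans (each span's end-slope, ×1/EI):
  span DE: point load 39 at a = 2.88: Pab(L + a)/(6LEI) = 80.64/EI
  span DE: UDL 17: wL³/(24EI) = 134.7/EI
  span EF: triangular load, peak 9: w₀L³/(45EI) = 50.01/EI
  relative rotation θ_0 = (215.3 + 50.01)/EI = 265.3/EI
A unit hogging moment at E produces rotation L₁/(3EI) + L₂/(3EI) = 4.017/EI.
Slope continuity at E: θ_0 = M_E·4.017/EI, so M_E = 265.3/4.017 = 66.05 kN·m (hogging).
Span DE, ΣM about D with M_E applied at E: R_E^{DE}·5.75 = 393.4 + 66.05, so R_E^{DE} = 79.9 kN and R_D = 136.8 − 79.9 = 56.85 kN.

R_D = 56.85 kN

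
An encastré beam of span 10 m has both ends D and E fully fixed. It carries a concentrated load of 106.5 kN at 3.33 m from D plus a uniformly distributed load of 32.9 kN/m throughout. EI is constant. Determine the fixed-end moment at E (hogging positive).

Take the two fixed-end moments M_D, M_E as redundants; the released structure is the simple span DE.
Simple-span end rotations at D and E under the given loads:
  at D: point load 106.5 at a = 3.33: Pab(L + b)/(6LEI) = 657.2/EI
  at E: point load 106.5 at a = 3.33: Pab(L + a)/(6LEI) = 525.5/EI
  at D: UDL 32.9: wL³/(24EI) = 1371/EI
  at E: UDL 32.9: wL³/(24EI) = 1371/EI
  θ_D0 = 2028/EI,  θ_E0 = 1896/EI
Flexibility coefficients: a unit moment at one end gives L/(3EI) there and L/(6EI) at the far end, so f₁₁ = f₂₂ = 3.333/EI and f₁₂ = f₂₁ = 1.667/EI.
Compatibility — zero rotation at each built-in end:
  3.333 M_D + 1.667 M_E = 2028
  1.667 M_D + 3.333 M_E = 1896
Solving the pair gives M_D = 431.9 kN·m and M_E = 352.9 kN·m (hogging).

M_E = 352.9 kN·m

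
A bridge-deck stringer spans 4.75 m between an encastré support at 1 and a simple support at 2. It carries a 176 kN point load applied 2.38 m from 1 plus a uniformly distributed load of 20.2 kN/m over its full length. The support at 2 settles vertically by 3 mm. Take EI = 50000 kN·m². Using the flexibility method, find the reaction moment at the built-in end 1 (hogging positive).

M_1 = 233.6 kN·m

Release the roller at 2. Primary structure: cantilever fixed at 1.
Downward deflection at the released point 2 due to the loads:
  point load 176 at a = 2.38: Pa²(3L − a)/(6EI) = 1972/EI
  UDL 20.2: wL⁴/(8EI) = 1285/EI
  δ_0 = 3258/EI
Flexibility coefficient — unit upward force at 2: δ_{22} = L³/(3EI) = 35.72/EI.
With EI = 50000 kN·m²: δ_0 = 0.065153 m and δ_{22} = 0.000714 m/kN.
Compatibility — the beam at 2 must follow the support down by 0.003 m: δ_0 − R_2·δ_{22} = 0.003, so R_2 = (0.065153 − 0.003)/0.000714 = 86.99 kN.
Moment equilibrium about 1: M_1 = Σ(load moments about 1) − R_2·L = 646.8 − 86.99×4.75 = 233.6 kN·m.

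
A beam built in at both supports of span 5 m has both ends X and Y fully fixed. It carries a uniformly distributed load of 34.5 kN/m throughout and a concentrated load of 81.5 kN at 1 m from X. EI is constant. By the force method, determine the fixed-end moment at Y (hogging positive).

Take the two fixed-end moments M_X, M_Y as redundants; the released structure is the simple span XY.
On the primary (simply-supported) span, the end slopes from the loading are:
  at X: UDL 34.5: wL³/(24EI) = 179.7/EI
  at Y: UDL 34.5: wL³/(24EI) = 179.7/EI
  at X: point load 81.5 at a = 1: Pab(L + b)/(6LEI) = 97.8/EI
  at Y: point load 81.5 at a = 1: Pab(L + a)/(6LEI) = 65.2/EI
  θ_X0 = 277.5/EI,  θ_Y0 = 244.9/EI
Flexibility coefficients: a unit moment at one end gives L/(3EI) there and L/(6EI) at the far end, so f₁₁ = f₂₂ = 1.667/EI and f₁₂ = f₂₁ = 0.8333/EI.
Compatibility — zero rotation at each built-in end:
  1.667 M_X + 0.8333 M_Y = 277.5
  0.8333 M_X + 1.667 M_Y = 244.9
Solving the pair gives M_X = 124 kN·m and M_Y = 84.92 kN·m (hogging).

M_Y = 84.92 kN·m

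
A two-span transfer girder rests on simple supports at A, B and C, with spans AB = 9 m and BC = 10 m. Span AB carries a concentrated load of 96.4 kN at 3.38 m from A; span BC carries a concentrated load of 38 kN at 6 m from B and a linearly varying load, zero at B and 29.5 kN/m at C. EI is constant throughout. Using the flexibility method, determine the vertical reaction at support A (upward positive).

Release continuity at B by inserting a hinge; the redundant is the internal moment M_B. The primary structure is two simply-supported spans AB and BC.
End slopes at the hinge B, treating each span as simply supported:
  span AB: point load 96.4 at a = 3.38: Pab(L + a)/(6LEI) = 419.8/EI
  span BC: point load 38 at a = 6: Pab(L + b)/(6LEI) = 212.8/EI
  span BC: triangular load, peak 29.5: 7w₀L³/(360EI) = 573.6/EI
  relative rotation θ_0 = (419.8 + 786.4)/EI = 1206/EI
A unit hogging moment at B produces rotation L₁/(3EI) + L₂/(3EI) = 6.333/EI.
Compatibility: M_B·(L₁+L₂)/(3EI) = θ_0, giving M_B = 190.5 kN·m (hogging).
Span AB, ΣM about A with M_B applied at B: R_B^{AB}·9 = 325.8 + 190.5, so R_B^{AB} = 57.37 kN and R_A = 96.4 − 57.37 = 39.03 kN.

R_A = 39.03 kN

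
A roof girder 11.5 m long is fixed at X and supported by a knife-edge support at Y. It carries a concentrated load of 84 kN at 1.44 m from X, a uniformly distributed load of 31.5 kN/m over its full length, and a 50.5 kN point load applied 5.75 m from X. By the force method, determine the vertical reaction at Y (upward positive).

R_Y = 153.5 kN

Release the roller at Y. Primary structure: cantilever fixed at X.
Downward deflection at the released point Y due to the loads:
  point load 84 at a = 1.44: Pa²(3L − a)/(6EI) = 959.7/EI
  UDL 31.5: wL⁴/(8EI) = 68867/EI
  point load 50.5 at a = 5.75: Pa²(3L − a)/(6EI) = 8000/EI
  δ_0 = 77827/EI
Flexibility coefficient — unit upward force at Y: δ_{YY} = L³/(3EI) = 507/EI.
Compatibility at Y: δ_0 − R_Y·δ_{YY} = 0, so R_Y = 77827/507 = 153.5 kN.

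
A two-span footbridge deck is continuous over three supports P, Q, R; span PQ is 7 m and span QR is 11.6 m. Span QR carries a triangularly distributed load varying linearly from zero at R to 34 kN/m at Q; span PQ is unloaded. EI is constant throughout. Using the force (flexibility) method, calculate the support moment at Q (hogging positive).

Take M_Q as the redundant. Released structure: two simple spans PQ and QR with a hinge at Q.
End slopes at the hinge Q, treating each span as simply supported:
  span QR: triangular load, peak 34: w₀L³/(45EI) = 1179/EI
  relative rotation θ_0 = (0 + 1179)/EI = 1179/EI
A unit hogging moment at Q produces rotation L₁/(3EI) + L₂/(3EI) = 6.2/EI.
Compatibility: M_Q·(L₁+L₂)/(3EI) = θ_0, giving M_Q = 190.2 kN·m (hogging).

M_Q = 190.2 kN·m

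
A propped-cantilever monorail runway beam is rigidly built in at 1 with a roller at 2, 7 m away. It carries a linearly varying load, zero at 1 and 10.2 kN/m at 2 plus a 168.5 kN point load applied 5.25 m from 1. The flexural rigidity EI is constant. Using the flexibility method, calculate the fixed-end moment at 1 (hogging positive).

Take the reaction at 2 as the redundant and release it; the primary structure is a cantilever fixed at 1.
Deflection at 2 on the released cantilever, summing each load's contribution:
  triangular load, peak 10.2 at the free end: 11w₀L⁴/(120EI) = 2245/EI
  point load 168.5 at a = 5.25: Pa²(3L − a)/(6EI) = 12191/EI
  δ_0 = 14436/EI
Tip deflection under a unit load at 2: L³/(3EI) = 114.3/EI.
Compatibility at 2: δ_0 − R_2·δ_{22} = 0, so R_2 = 14436/114.3 = 126.3 kN.
Moment equilibrium about 1: M_1 = Σ(load moments about 1) − R_2·L = 1051 − 126.3×7 = 167.4 kN·m.

M_1 = 167.4 kN·m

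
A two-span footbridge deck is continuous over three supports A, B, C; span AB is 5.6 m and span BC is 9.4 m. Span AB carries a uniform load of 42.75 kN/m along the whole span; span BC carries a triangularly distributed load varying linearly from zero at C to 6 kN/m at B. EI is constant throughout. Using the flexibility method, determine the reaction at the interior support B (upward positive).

Insert a hinge at B; M_B is the redundant, and each span becomes simply supported.
Rotations at B on the released spans (each span's end-slope, ×1/EI):
  span AB: UDL 42.75: wL³/(24EI) = 312.8/EI
  span BC: triangular load, peak 6: w₀L³/(45EI) = 110.7/EI
  relative rotation θ_0 = (312.8 + 110.7)/EI = 423.6/EI
A unit hogging moment at B produces rotation L₁/(3EI) + L₂/(3EI) = 5/EI.
Compatibility: M_B·(L₁+L₂)/(3EI) = θ_0, giving M_B = 84.71 kN·m (hogging).
Span AB, ΣM about A with M_B applied at B: R_B^{AB}·5.6 = 670.3 + 84.71, so R_B^{AB} = 134.8 kN and R_A = 239.4 − 134.8 = 104.6 kN.
Span BC, ΣM about C: R_B^{BC}·9.4 = 176.7 + 84.71, so R_B^{BC} = 27.81 kN and R_C = 28.2 − 27.81 = 0.3881 kN.
R_B = 134.8 + 27.81 = 162.6 kN.

R_B = 162.6 kN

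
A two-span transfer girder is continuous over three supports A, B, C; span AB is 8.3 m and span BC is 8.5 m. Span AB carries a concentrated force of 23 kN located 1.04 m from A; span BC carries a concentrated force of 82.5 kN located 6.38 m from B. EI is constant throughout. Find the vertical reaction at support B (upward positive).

R_B = 34.72 kN

Take M_B as the redundant. Released structure: two simple spans AB and BC with a hinge at B.
End slopes at the hinge B, treating each span as simply supported:
  span AB: point load 23 at a = 1.04: Pab(L + a)/(6LEI) = 32.57/EI
  span BC: point load 82.5 at a = 6.38: Pab(L + b)/(6LEI) = 232.4/EI
  relative rotation θ_0 = (32.57 + 232.4)/EI = 264.9/EI
A unit hogging moment at B produces rotation L₁/(3EI) + L₂/(3EI) = 5.6/EI.
Slope continuity at B: θ_0 = M_B·5.6/EI, so M_B = 264.9/5.6 = 47.31 kN·m (hogging).
Span AB, ΣM about A with M_B applied at B: R_B^{AB}·8.3 = 23.92 + 47.31, so R_B^{AB} = 8.582 kN and R_A = 23 − 8.582 = 14.42 kN.
Span BC, ΣM about C: R_B^{BC}·8.5 = 174.9 + 47.31, so R_B^{BC} = 26.14 kN and R_C = 82.5 − 26.14 = 56.36 kN.
R_B = 8.582 + 26.14 = 34.72 kN.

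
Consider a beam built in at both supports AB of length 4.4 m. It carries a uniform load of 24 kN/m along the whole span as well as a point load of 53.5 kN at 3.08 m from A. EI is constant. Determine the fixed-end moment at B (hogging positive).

Release both end moments; the primary structure is a simply-supported span AB with redundants M_A and M_B.
Simple-span end rotations at A and B under the given loads:
  at A: UDL 24: wL³/(24EI) = 85.18/EI
  at B: UDL 24: wL³/(24EI) = 85.18/EI
  at A: point load 53.5 at a = 3.08: Pab(L + b)/(6LEI) = 47.13/EI
  at B: point load 53.5 at a = 3.08: Pab(L + a)/(6LEI) = 61.63/EI
  θ_A0 = 132.3/EI,  θ_B0 = 146.8/EI
Flexibility coefficients: a unit moment at one end gives L/(3EI) there and L/(6EI) at the far end, so f₁₁ = f₂₂ = 1.467/EI and f₁₂ = f₂₁ = 0.7333/EI.
Compatibility — zero rotation at each built-in end:
  1.467 M_A + 0.7333 M_B = 132.3
  0.7333 M_A + 1.467 M_B = 146.8
Solving the pair gives M_A = 53.55 kN·m and M_B = 73.32 kN·m (hogging).

M_B = 73.32 kN·m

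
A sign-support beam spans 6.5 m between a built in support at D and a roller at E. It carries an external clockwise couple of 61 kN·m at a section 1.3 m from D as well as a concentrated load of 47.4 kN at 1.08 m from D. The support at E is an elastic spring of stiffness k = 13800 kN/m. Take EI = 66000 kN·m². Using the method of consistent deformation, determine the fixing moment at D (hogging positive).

M_D = 69.43 kN·m

Take the reaction at E as the redundant and release it; the primary structure is a cantilever fixed at D.
Downward deflection at the released point E due to the loads:
  clockwise couple 61 at a = 1.3: M₀a(2L − a)/(2EI) = 463.9/EI
  point load 47.4 at a = 1.08: Pa²(3L − a)/(6EI) = 169.7/EI
  δ_0 = 633.6/EI
Tip deflection under a unit load at E: L³/(3EI) = 91.54/EI.
With EI = 66000 kN·m²: δ_0 = 0.009601 m and δ_{EE} = 0.001387 m/kN.
Compatibility — the spring shortens by R_E/k under the reaction it provides: δ_0 − R_E·δ_{EE} = R_E/k. With 1/k = 0.000072 m/kN, R_E = δ_0 / (δ_{EE} + 1/k) = 0.009601 / (0.001387 + 0.000072) = 6.578 kN.
Moment equilibrium about D: M_D = Σ(load moments about D) − R_E·L = 112.2 − 6.578×6.5 = 69.43 kN·m.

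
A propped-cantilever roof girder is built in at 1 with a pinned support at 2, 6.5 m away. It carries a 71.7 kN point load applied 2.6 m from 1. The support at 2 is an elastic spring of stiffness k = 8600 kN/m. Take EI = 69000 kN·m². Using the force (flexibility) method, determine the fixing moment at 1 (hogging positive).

M_1 = 97.29 kN·m

Choose R_2 as the redundant. The primary structure is the cantilever fixed at 1.
Deflection at 2 on the released cantilever, summing each load's contribution:
  point load 71.7 at a = 2.6: Pa²(3L − a)/(6EI) = 1365/EI
Flexibility coefficient — unit upward force at 2: δ_{22} = L³/(3EI) = 91.54/EI.
With EI = 69000 kN·m²: δ_0 = 0.019786 m and δ_{22} = 0.001327 m/kN.
Compatibility — the spring shortens by R_2/k under the reaction it provides: δ_0 − R_2·δ_{22} = R_2/k. With 1/k = 0.000116 m/kN, R_2 = δ_0 / (δ_{22} + 1/k) = 0.019786 / (0.001327 + 0.000116) = 13.71 kN.
Moment equilibrium about 1: M_1 = Σ(load moments about 1) − R_2·L = 186.4 − 13.71×6.5 = 97.29 kN·m.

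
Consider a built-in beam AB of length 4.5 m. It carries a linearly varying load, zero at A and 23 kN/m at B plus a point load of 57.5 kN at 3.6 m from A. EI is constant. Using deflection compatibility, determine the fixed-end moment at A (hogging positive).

M_A = 23.8 kN·m

Take the two fixed-end moments M_A, M_B as redundants; the released structure is the simple span AB.
Simple-span end rotations at A and B under the given loads:
  at A: triangular load, peak 23: 7w₀L³/(360EI) = 40.75/EI
  at B: triangular load, peak 23: w₀L³/(45EI) = 46.58/EI
  at A: point load 57.5 at a = 3.6: Pab(L + b)/(6LEI) = 37.26/EI
  at B: point load 57.5 at a = 3.6: Pab(L + a)/(6LEI) = 55.89/EI
  θ_A0 = 78.01/EI,  θ_B0 = 102.5/EI
Flexibility coefficients: a unit moment at one end gives L/(3EI) there and L/(6EI) at the far end, so f₁₁ = f₂₂ = 1.5/EI and f₁₂ = f₂₁ = 0.75/EI.
Compatibility — zero rotation at each built-in end:
  1.5 M_A + 0.75 M_B = 78.01
  0.75 M_A + 1.5 M_B = 102.5
Solving the pair gives M_A = 23.8 kN·m and M_B = 56.41 kN·m (hogging).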